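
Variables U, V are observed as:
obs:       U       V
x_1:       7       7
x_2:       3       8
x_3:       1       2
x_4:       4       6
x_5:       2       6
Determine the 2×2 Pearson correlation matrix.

Step 1 — column means:
  mean(U) = (7 + 3 + 1 + 4 + 2) / 5 = 17/5 = 3.4
  mean(V) = (7 + 8 + 2 + 6 + 6) / 5 = 29/5 = 5.8

Step 2 — sample variances and covariances s[i,j] = (1/(n-1)) · Σ_k (x_{k,i} - mean_i) · (x_{k,j} - mean_j), with n-1 = 4:
  s[U,U] = ((3.6)·(3.6) + (-0.4)·(-0.4) + (-2.4)·(-2.4) + (0.6)·(0.6) + (-1.4)·(-1.4)) / 4 = 21.2/4 = 5.3
  s[U,V] = ((3.6)·(1.2) + (-0.4)·(2.2) + (-2.4)·(-3.8) + (0.6)·(0.2) + (-1.4)·(0.2)) / 4 = 12.4/4 = 3.1
  s[V,V] = ((1.2)·(1.2) + (2.2)·(2.2) + (-3.8)·(-3.8) + (0.2)·(0.2) + (0.2)·(0.2)) / 4 = 20.8/4 = 5.2
  Sample standard deviations s_i = √(s[i,i]):
  s(U) = √(5.3) = 2.3022
  s(V) = √(5.2) = 2.2804

Step 3 — r_{ij} = s_{ij} / (s_i · s_j):
  r[U,U] = 1 (diagonal).
  r[U,V] = 3.1 / (2.3022 · 2.2804) = 3.1 / 5.2498 = 0.5905
  r[V,V] = 1 (diagonal).

R is symmetric with unit diagonal. Assembling:

R = [[1, 0.5905],
 [0.5905, 1]]


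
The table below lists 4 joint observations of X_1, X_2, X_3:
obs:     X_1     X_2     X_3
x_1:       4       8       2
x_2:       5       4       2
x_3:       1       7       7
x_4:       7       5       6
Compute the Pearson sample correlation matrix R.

Step 1 — column means:
  mean(X_1) = (4 + 5 + 1 + 7) / 4 = 17/4 = 4.25
  mean(X_2) = (8 + 4 + 7 + 5) / 4 = 24/4 = 6
  mean(X_3) = (2 + 2 + 7 + 6) / 4 = 17/4 = 4.25

Step 2 — sample variances and covariances s[i,j] = (1/(n-1)) · Σ_k (x_{k,i} - mean_i) · (x_{k,j} - mean_j), with n-1 = 3:
  s[X_1,X_1] = ((-0.25)·(-0.25) + (0.75)·(0.75) + (-3.25)·(-3.25) + (2.75)·(2.75)) / 3 = 18.75/3 = 6.25
  s[X_1,X_2] = ((-0.25)·(2) + (0.75)·(-2) + (-3.25)·(1) + (2.75)·(-1)) / 3 = -8/3 = -2.6667
  s[X_1,X_3] = ((-0.25)·(-2.25) + (0.75)·(-2.25) + (-3.25)·(2.75) + (2.75)·(1.75)) / 3 = -5.25/3 = -1.75
  s[X_2,X_2] = ((2)·(2) + (-2)·(-2) + (1)·(1) + (-1)·(-1)) / 3 = 10/3 = 3.3333
  s[X_2,X_3] = ((2)·(-2.25) + (-2)·(-2.25) + (1)·(2.75) + (-1)·(1.75)) / 3 = 1/3 = 0.3333
  s[X_3,X_3] = ((-2.25)·(-2.25) + (-2.25)·(-2.25) + (2.75)·(2.75) + (1.75)·(1.75)) / 3 = 20.75/3 = 6.9167
  Sample standard deviations s_i = √(s[i,i]):
  s(X_1) = √(6.25) = 2.5
  s(X_2) = √(3.3333) = 1.8257
  s(X_3) = √(6.9167) = 2.63

Step 3 — r_{ij} = s_{ij} / (s_i · s_j):
  r[X_1,X_1] = 1 (diagonal).
  r[X_1,X_2] = -2.6667 / (2.5 · 1.8257) = -2.6667 / 4.5644 = -0.5842
  r[X_1,X_3] = -1.75 / (2.5 · 2.63) = -1.75 / 6.5749 = -0.2662
  r[X_2,X_2] = 1 (diagonal).
  r[X_2,X_3] = 0.3333 / (1.8257 · 2.63) = 0.3333 / 4.8016 = 0.0694
  r[X_3,X_3] = 1 (diagonal).

R is symmetric with unit diagonal. Assembling:

R = [[1, -0.5842, -0.2662],
 [-0.5842, 1, 0.0694],
 [-0.2662, 0.0694, 1]]


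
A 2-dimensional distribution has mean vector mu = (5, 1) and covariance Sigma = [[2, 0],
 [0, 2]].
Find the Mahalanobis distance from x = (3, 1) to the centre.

Step 1 — centre the observation: (x - mu) = (-2, 0).

Step 2 — invert Sigma. det(Sigma) = 2·2 - (0)² = 4.
  Sigma^{-1} = (1/det) · [[d, -b], [-b, a]] = [[0.5, 0],
 [0, 0.5]].

Step 3 — form the quadratic (x - mu)^T · Sigma^{-1} · (x - mu):
  Sigma^{-1} · (x - mu) = (-1, 0).
  (x - mu)^T · [Sigma^{-1} · (x - mu)] = (-2)·(-1) + (0)·(0) = 2.

Step 4 — take square root: d = √(2) ≈ 1.4142.

d(x, mu) = √(2) ≈ 1.4142


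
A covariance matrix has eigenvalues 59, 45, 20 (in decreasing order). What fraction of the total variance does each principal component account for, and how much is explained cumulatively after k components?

Step 1 — total variance = trace(Sigma) = Σ λ_i = 59 + 45 + 20 = 124.

Step 2 — fraction explained by component i = λ_i / Σ λ:
  PC1: 59/124 = 0.4758
  PC2: 45/124 = 0.3629
  PC3: 20/124 = 0.1613

Step 3 — cumulative fraction after k components = (λ_1 + ... + λ_k) / Σ λ:
  k = 1: 59/124 = 0.4758
  k = 2: (59 + 45)/124 = 104/124 = 0.8387
  k = 3: (59 + 45 + 20)/124 = 124/124 = 1

Summary (fraction, with percent):

explained: PC1 0.4758 (47.58%), PC2 0.3629 (36.29%), PC3 0.1613 (16.13%);  cumulative: 0.4758, 0.8387, 1


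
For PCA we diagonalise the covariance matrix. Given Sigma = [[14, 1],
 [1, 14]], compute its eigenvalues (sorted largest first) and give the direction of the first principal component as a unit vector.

Step 1 — characteristic polynomial of 2×2 Sigma:
  det(Sigma - λI) = λ² - trace · λ + det = 0.
  trace = 14 + 14 = 28, det = 14·14 - (1)² = 195.
Step 2 — discriminant:
  Δ = trace² - 4·det = 784 - 780 = 4.
Step 3 — eigenvalues:
  λ = (trace ± √Δ)/2 = (28 ± 2)/2,
  λ_1 = 15,  λ_2 = 13.

Step 4 — unit eigenvector for λ_1: solve (Sigma - λ_1 I)v = 0. First row:
  (14 - 15)·v_x + (1)·v_y = 0, i.e. (-1)·v_x + (1)·v_y = 0,
  so v ∝ (b, λ_1 - a) = (1, 1) = u.
  ||u|| = √((1)² + (1)²) = √(2) ≈ 1.4142,
  v_1 = u/||u|| ≈ (0.7071, 0.7071) (||v_1|| = 1).

λ_1 = 15,  λ_2 = 13;  v_1 ≈ (0.7071, 0.7071)


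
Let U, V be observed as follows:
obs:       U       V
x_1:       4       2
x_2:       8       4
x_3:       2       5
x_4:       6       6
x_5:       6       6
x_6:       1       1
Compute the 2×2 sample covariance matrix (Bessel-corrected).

Step 1 — column means:
  mean(U) = (4 + 8 + 2 + 6 + 6 + 1) / 6 = 27/6 = 4.5
  mean(V) = (2 + 4 + 5 + 6 + 6 + 1) / 6 = 24/6 = 4

Step 2 — sample covariance S[i,j] = (1/(n-1)) · Σ_k (x_{k,i} - mean_i) · (x_{k,j} - mean_j), with n-1 = 5.
  S[U,U] = ((-0.5)·(-0.5) + (3.5)·(3.5) + (-2.5)·(-2.5) + (1.5)·(1.5) + (1.5)·(1.5) + (-3.5)·(-3.5)) / 5 = 35.5/5 = 7.1
  S[U,V] = ((-0.5)·(-2) + (3.5)·(0) + (-2.5)·(1) + (1.5)·(2) + (1.5)·(2) + (-3.5)·(-3)) / 5 = 15/5 = 3
  S[V,V] = ((-2)·(-2) + (0)·(0) + (1)·(1) + (2)·(2) + (2)·(2) + (-3)·(-3)) / 5 = 22/5 = 4.4

S is symmetric (S[j,i] = S[i,j]). Assembling:

S = [[7.1, 3],
 [3, 4.4]]


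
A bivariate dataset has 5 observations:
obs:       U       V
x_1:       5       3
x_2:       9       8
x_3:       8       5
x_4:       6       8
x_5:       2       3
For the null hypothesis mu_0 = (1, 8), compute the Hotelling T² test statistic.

Step 1 — sample mean vector:
  mean(U) = (5 + 9 + 8 + 6 + 2) / 5 = 30/5 = 6
  mean(V) = (3 + 8 + 5 + 8 + 3) / 5 = 27/5 = 5.4
  x̄ = (6, 5.4),  deviation x̄ - mu_0 = (6, 5.4) - (1, 8) = (5, -2.6).

Step 2 — sample covariance matrix, S[i,j] = (1/(n-1)) · Σ_k (x_{k,i} - mean_i) · (x_{k,j} - mean_j), divisor n-1 = 4:
  S[U,U] = ((-1)·(-1) + (3)·(3) + (2)·(2) + (0)·(0) + (-4)·(-4)) / 4 = 30/4 = 7.5
  S[U,V] = ((-1)·(-2.4) + (3)·(2.6) + (2)·(-0.4) + (0)·(2.6) + (-4)·(-2.4)) / 4 = 19/4 = 4.75
  S[V,V] = ((-2.4)·(-2.4) + (2.6)·(2.6) + (-0.4)·(-0.4) + (2.6)·(2.6) + (-2.4)·(-2.4)) / 4 = 25.2/4 = 6.3
  S = [[7.5, 4.75],
 [4.75, 6.3]].

Step 3 — invert S. det(S) = 7.5·6.3 - (4.75)² = 24.6875.
  S^{-1} = (1/det) · [[d, -b], [-b, a]] = [[0.2552, -0.1924],
 [-0.1924, 0.3038]].

Step 4 — quadratic form (x̄ - mu_0)^T · S^{-1} · (x̄ - mu_0):
  S^{-1} · (x̄ - mu_0) = (1.7762, -1.7519),
  (x̄ - mu_0)^T · [...] = (5)·(1.7762) + (-2.6)·(-1.7519) = 13.4359.

Step 5 — scale by n: T² = 5 · 13.4359 = 67.1797.

T² ≈ 67.1797


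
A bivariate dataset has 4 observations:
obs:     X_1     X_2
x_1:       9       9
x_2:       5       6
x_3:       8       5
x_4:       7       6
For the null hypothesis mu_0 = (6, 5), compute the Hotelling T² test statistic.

Step 1 — sample mean vector:
  mean(X_1) = (9 + 5 + 8 + 7) / 4 = 29/4 = 7.25
  mean(X_2) = (9 + 6 + 5 + 6) / 4 = 26/4 = 6.5
  x̄ = (7.25, 6.5),  deviation x̄ - mu_0 = (7.25, 6.5) - (6, 5) = (1.25, 1.5).

Step 2 — sample covariance matrix, S[i,j] = (1/(n-1)) · Σ_k (x_{k,i} - mean_i) · (x_{k,j} - mean_j), divisor n-1 = 3:
  S[X_1,X_1] = ((1.75)·(1.75) + (-2.25)·(-2.25) + (0.75)·(0.75) + (-0.25)·(-0.25)) / 3 = 8.75/3 = 2.9167
  S[X_1,X_2] = ((1.75)·(2.5) + (-2.25)·(-0.5) + (0.75)·(-1.5) + (-0.25)·(-0.5)) / 3 = 4.5/3 = 1.5
  S[X_2,X_2] = ((2.5)·(2.5) + (-0.5)·(-0.5) + (-1.5)·(-1.5) + (-0.5)·(-0.5)) / 3 = 9/3 = 3
  S = [[2.9167, 1.5],
 [1.5, 3]].

Step 3 — invert S. det(S) = 2.9167·3 - (1.5)² = 6.5.
  S^{-1} = (1/det) · [[d, -b], [-b, a]] = [[0.4615, -0.2308],
 [-0.2308, 0.4487]].

Step 4 — quadratic form (x̄ - mu_0)^T · S^{-1} · (x̄ - mu_0):
  S^{-1} · (x̄ - mu_0) = (0.2308, 0.3846),
  (x̄ - mu_0)^T · [...] = (1.25)·(0.2308) + (1.5)·(0.3846) = 0.8654.

Step 5 — scale by n: T² = 4 · 0.8654 = 3.4615.

T² ≈ 3.4615


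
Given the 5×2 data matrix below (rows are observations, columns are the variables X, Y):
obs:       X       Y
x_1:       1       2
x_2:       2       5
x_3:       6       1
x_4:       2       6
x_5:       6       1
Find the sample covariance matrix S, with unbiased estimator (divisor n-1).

Step 1 — column means:
  mean(X) = (1 + 2 + 6 + 2 + 6) / 5 = 17/5 = 3.4
  mean(Y) = (2 + 5 + 1 + 6 + 1) / 5 = 15/5 = 3

Step 2 — sample covariance S[i,j] = (1/(n-1)) · Σ_k (x_{k,i} - mean_i) · (x_{k,j} - mean_j), with n-1 = 4.
  S[X,X] = ((-2.4)·(-2.4) + (-1.4)·(-1.4) + (2.6)·(2.6) + (-1.4)·(-1.4) + (2.6)·(2.6)) / 4 = 23.2/4 = 5.8
  S[X,Y] = ((-2.4)·(-1) + (-1.4)·(2) + (2.6)·(-2) + (-1.4)·(3) + (2.6)·(-2)) / 4 = -15/4 = -3.75
  S[Y,Y] = ((-1)·(-1) + (2)·(2) + (-2)·(-2) + (3)·(3) + (-2)·(-2)) / 4 = 22/4 = 5.5

S is symmetric (S[j,i] = S[i,j]). Assembling:

S = [[5.8, -3.75],
 [-3.75, 5.5]]


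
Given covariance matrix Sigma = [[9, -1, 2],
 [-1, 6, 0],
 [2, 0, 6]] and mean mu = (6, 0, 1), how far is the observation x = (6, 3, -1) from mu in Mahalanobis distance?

Step 1 — centre the observation: (x - mu) = (0, 3, -2).

Step 2 — invert Sigma (cofactor / det for 3×3, or solve directly):
  Sigma^{-1} = [[0.1224, 0.0204, -0.0408],
 [0.0204, 0.1701, -0.0068],
 [-0.0408, -0.0068, 0.1803]].

Step 3 — form the quadratic (x - mu)^T · Sigma^{-1} · (x - mu):
  Sigma^{-1} · (x - mu) = (0.1429, 0.5238, -0.381).
  (x - mu)^T · [Sigma^{-1} · (x - mu)] = (0)·(0.1429) + (3)·(0.5238) + (-2)·(-0.381) = 2.3333.

Step 4 — take square root: d = √(2.3333) ≈ 1.5275.

d(x, mu) = √(2.3333) ≈ 1.5275


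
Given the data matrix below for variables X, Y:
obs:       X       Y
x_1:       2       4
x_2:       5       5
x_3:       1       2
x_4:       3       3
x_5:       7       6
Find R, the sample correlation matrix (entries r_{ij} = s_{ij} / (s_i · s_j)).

Step 1 — column means:
  mean(X) = (2 + 5 + 1 + 3 + 7) / 5 = 18/5 = 3.6
  mean(Y) = (4 + 5 + 2 + 3 + 6) / 5 = 20/5 = 4

Step 2 — sample variances and covariances s[i,j] = (1/(n-1)) · Σ_k (x_{k,i} - mean_i) · (x_{k,j} - mean_j), with n-1 = 4:
  s[X,X] = ((-1.6)·(-1.6) + (1.4)·(1.4) + (-2.6)·(-2.6) + (-0.6)·(-0.6) + (3.4)·(3.4)) / 4 = 23.2/4 = 5.8
  s[X,Y] = ((-1.6)·(0) + (1.4)·(1) + (-2.6)·(-2) + (-0.6)·(-1) + (3.4)·(2)) / 4 = 14/4 = 3.5
  s[Y,Y] = ((0)·(0) + (1)·(1) + (-2)·(-2) + (-1)·(-1) + (2)·(2)) / 4 = 10/4 = 2.5
  Sample standard deviations s_i = √(s[i,i]):
  s(X) = √(5.8) = 2.4083
  s(Y) = √(2.5) = 1.5811

Step 3 — r_{ij} = s_{ij} / (s_i · s_j):
  r[X,X] = 1 (diagonal).
  r[X,Y] = 3.5 / (2.4083 · 1.5811) = 3.5 / 3.8079 = 0.9191
  r[Y,Y] = 1 (diagonal).

R is symmetric with unit diagonal. Assembling:

R = [[1, 0.9191],
 [0.9191, 1]]


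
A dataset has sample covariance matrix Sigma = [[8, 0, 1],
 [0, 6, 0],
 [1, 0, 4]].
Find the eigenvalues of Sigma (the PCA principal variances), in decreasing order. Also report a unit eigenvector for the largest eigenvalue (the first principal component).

Step 1 — characteristic polynomial p(λ) = det(λI - Sigma) = λ³ - tr·λ² + c_1·λ - det, where tr = trace, c_1 = sum of the principal 2×2 minors, det = det(Sigma):
  tr = 8 + 6 + 4 = 18,
  c_1 = (8·6 - (0)²) + (8·4 - (1)²) + (6·4 - (0)²) = 48 + 31 + 24 = 103,
  det = 8·(6·4 - (0)²) - (0)·((0)·4 - (0)·(1)) + (1)·((0)·(0) - 6·(1)) = 8·(24) - (0)·(0) + (1)·(-6) = 186.
  So p(λ) = λ³ - 18λ² + 103λ - 186.
Step 2 — look for an integer root (rational root theorem: any rational root is an integer divisor of 186). Testing λ = 6:
  p(6) = 216 - 648 + 618 - 186 = 0  ✓
  Dividing out (λ - 6): p(λ) = (λ - 6)(λ² - 12λ + 31).
Step 3 — remaining eigenvalues from the quadratic λ² - 12λ + 31 = 0:
  Δ = 12² - 4·31 = 144 - 124 = 20,  λ = (12 ± √20)/2 = (12 ± 4.4721)/2 ≈ 8.2361 or 3.7639.
  Sorted: λ_1 = 8.2361,  λ_2 = 6,  λ_3 = 3.7639  (check: sum = 18 = tr ✓).

Step 4 — unit eigenvector for λ_1 ≈ 8.2361: v spans the null space of (Sigma - λ_1 I), whose rows are
  r_1 = (-0.2361, 0, 1),  r_2 = (0, -2.2361, 0),  r_3 = (1, 0, -4.2361).
  v is orthogonal to every row, so take v ∝ r_1 × r_2 = ((0)·(0) - (1)·(-2.2361), (1)·(0) - (-0.2361)·(0), (-0.2361)·(-2.2361) - (0)·(0)) ≈ (2.2361, 0, 0.5279).
  Let u = (2.2361, 0, 0.5279).
  ||u|| = √((2.2361)² + (0)² + (0.5279)²) = √(5.2786) ≈ 2.2975,  v_1 = u/||u|| ≈ (0.9732, 0, 0.2298) (||v_1|| = 1).

λ_1 = 8.2361,  λ_2 = 6,  λ_3 = 3.7639;  v_1 ≈ (0.9732, 0, 0.2298)


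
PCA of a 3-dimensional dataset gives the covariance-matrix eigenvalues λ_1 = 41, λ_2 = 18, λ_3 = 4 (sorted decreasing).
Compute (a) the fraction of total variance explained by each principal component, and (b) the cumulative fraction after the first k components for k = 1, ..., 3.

Step 1 — total variance = trace(Sigma) = Σ λ_i = 41 + 18 + 4 = 63.

Step 2 — fraction explained by component i = λ_i / Σ λ:
  PC1: 41/63 = 0.6508
  PC2: 18/63 = 0.2857
  PC3: 4/63 = 0.0635

Step 3 — cumulative fraction after k components = (λ_1 + ... + λ_k) / Σ λ:
  k = 1: 41/63 = 0.6508
  k = 2: (41 + 18)/63 = 59/63 = 0.9365
  k = 3: (41 + 18 + 4)/63 = 63/63 = 1

Summary (fraction, with percent):

explained: PC1 0.6508 (65.08%), PC2 0.2857 (28.57%), PC3 0.0635 (6.35%);  cumulative: 0.6508, 0.9365, 1


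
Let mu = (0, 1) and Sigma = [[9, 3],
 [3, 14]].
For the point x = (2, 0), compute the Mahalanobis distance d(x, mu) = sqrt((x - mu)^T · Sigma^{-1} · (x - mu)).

Step 1 — centre the observation: (x - mu) = (2, -1).

Step 2 — invert Sigma. det(Sigma) = 9·14 - (3)² = 117.
  Sigma^{-1} = (1/det) · [[d, -b], [-b, a]] = [[0.1197, -0.0256],
 [-0.0256, 0.0769]].

Step 3 — form the quadratic (x - mu)^T · Sigma^{-1} · (x - mu):
  Sigma^{-1} · (x - mu) = (0.265, -0.1282).
  (x - mu)^T · [Sigma^{-1} · (x - mu)] = (2)·(0.265) + (-1)·(-0.1282) = 0.6581.

Step 4 — take square root: d = √(0.6581) ≈ 0.8112.

d(x, mu) = √(0.6581) ≈ 0.8112


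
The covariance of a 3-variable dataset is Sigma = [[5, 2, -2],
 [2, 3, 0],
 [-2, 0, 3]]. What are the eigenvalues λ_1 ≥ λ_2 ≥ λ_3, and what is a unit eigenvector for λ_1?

Step 1 — characteristic polynomial p(λ) = det(λI - Sigma) = λ³ - tr·λ² + c_1·λ - det, where tr = trace, c_1 = sum of the principal 2×2 minors, det = det(Sigma):
  tr = 5 + 3 + 3 = 11,
  c_1 = (5·3 - (2)²) + (5·3 - (-2)²) + (3·3 - (0)²) = 11 + 11 + 9 = 31,
  det = 5·(3·3 - (0)²) - (2)·((2)·3 - (0)·(-2)) + (-2)·((2)·(0) - 3·(-2)) = 5·(9) - (2)·(6) + (-2)·(6) = 21.
  So p(λ) = λ³ - 11λ² + 31λ - 21.
Step 2 — look for an integer root (rational root theorem: any rational root is an integer divisor of 21). Testing λ = 1:
  p(1) = 1 - 11 + 31 - 21 = 0  ✓
  Dividing out (λ - 1): p(λ) = (λ - 1)(λ² - 10λ + 21).
Step 3 — remaining eigenvalues from the quadratic λ² - 10λ + 21 = 0:
  Δ = 10² - 4·21 = 100 - 84 = 16,  λ = (10 ± √16)/2 = (10 ± 4)/2 = 7 or 3.
  Sorted: λ_1 = 7,  λ_2 = 3,  λ_3 = 1  (check: sum = 11 = tr ✓).

Step 4 — unit eigenvector for λ_1 = 7: v spans the null space of (Sigma - λ_1 I), whose rows are
  r_1 = (-2, 2, -2),  r_2 = (2, -4, 0),  r_3 = (-2, 0, -4).
  v is orthogonal to every row, so take v ∝ r_1 × r_2 = ((2)·(0) - (-2)·(-4), (-2)·(2) - (-2)·(0), (-2)·(-4) - (2)·(2)) = (-8, -4, 4).
  Rescale (divide by 4; multiply by -1 so the first nonzero entry is positive): u = (2, 1, -1).
  ||u|| = √((2)² + (1)² + (-1)²) = √(6) ≈ 2.4495,  v_1 = u/||u|| ≈ (0.8165, 0.4082, -0.4082) (||v_1|| = 1).

λ_1 = 7,  λ_2 = 3,  λ_3 = 1;  v_1 ≈ (0.8165, 0.4082, -0.4082)


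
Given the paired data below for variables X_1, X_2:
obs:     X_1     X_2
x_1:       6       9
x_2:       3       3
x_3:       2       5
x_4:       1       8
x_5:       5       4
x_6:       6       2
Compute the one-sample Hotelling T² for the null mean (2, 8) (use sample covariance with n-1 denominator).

Step 1 — sample mean vector:
  mean(X_1) = (6 + 3 + 2 + 1 + 5 + 6) / 6 = 23/6 = 3.8333
  mean(X_2) = (9 + 3 + 5 + 8 + 4 + 2) / 6 = 31/6 = 5.1667
  x̄ = (3.8333, 5.1667),  deviation x̄ - mu_0 = (3.8333, 5.1667) - (2, 8) = (1.8333, -2.8333).

Step 2 — sample covariance matrix, S[i,j] = (1/(n-1)) · Σ_k (x_{k,i} - mean_i) · (x_{k,j} - mean_j), divisor n-1 = 5:
  S[X_1,X_1] = ((2.1667)·(2.1667) + (-0.8333)·(-0.8333) + (-1.8333)·(-1.8333) + (-2.8333)·(-2.8333) + (1.1667)·(1.1667) + (2.1667)·(2.1667)) / 5 = 22.8333/5 = 4.5667
  S[X_1,X_2] = ((2.1667)·(3.8333) + (-0.8333)·(-2.1667) + (-1.8333)·(-0.1667) + (-2.8333)·(2.8333) + (1.1667)·(-1.1667) + (2.1667)·(-3.1667)) / 5 = -5.8333/5 = -1.1667
  S[X_2,X_2] = ((3.8333)·(3.8333) + (-2.1667)·(-2.1667) + (-0.1667)·(-0.1667) + (2.8333)·(2.8333) + (-1.1667)·(-1.1667) + (-3.1667)·(-3.1667)) / 5 = 38.8333/5 = 7.7667
  S = [[4.5667, -1.1667],
 [-1.1667, 7.7667]].

Step 3 — invert S. det(S) = 4.5667·7.7667 - (-1.1667)² = 34.1067.
  S^{-1} = (1/det) · [[d, -b], [-b, a]] = [[0.2277, 0.0342],
 [0.0342, 0.1339]].

Step 4 — quadratic form (x̄ - mu_0)^T · S^{-1} · (x̄ - mu_0):
  S^{-1} · (x̄ - mu_0) = (0.3206, -0.3167),
  (x̄ - mu_0)^T · [...] = (1.8333)·(0.3206) + (-2.8333)·(-0.3167) = 1.4849.

Step 5 — scale by n: T² = 6 · 1.4849 = 8.9093.

T² ≈ 8.9093


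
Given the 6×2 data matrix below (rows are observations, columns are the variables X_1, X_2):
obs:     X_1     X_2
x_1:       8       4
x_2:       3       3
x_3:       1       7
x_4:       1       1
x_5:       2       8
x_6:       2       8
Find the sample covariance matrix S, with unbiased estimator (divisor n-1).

Step 1 — column means:
  mean(X_1) = (8 + 3 + 1 + 1 + 2 + 2) / 6 = 17/6 = 2.8333
  mean(X_2) = (4 + 3 + 7 + 1 + 8 + 8) / 6 = 31/6 = 5.1667

Step 2 — sample covariance S[i,j] = (1/(n-1)) · Σ_k (x_{k,i} - mean_i) · (x_{k,j} - mean_j), with n-1 = 5.
  S[X_1,X_1] = ((5.1667)·(5.1667) + (0.1667)·(0.1667) + (-1.8333)·(-1.8333) + (-1.8333)·(-1.8333) + (-0.8333)·(-0.8333) + (-0.8333)·(-0.8333)) / 5 = 34.8333/5 = 6.9667
  S[X_1,X_2] = ((5.1667)·(-1.1667) + (0.1667)·(-2.1667) + (-1.8333)·(1.8333) + (-1.8333)·(-4.1667) + (-0.8333)·(2.8333) + (-0.8333)·(2.8333)) / 5 = -6.8333/5 = -1.3667
  S[X_2,X_2] = ((-1.1667)·(-1.1667) + (-2.1667)·(-2.1667) + (1.8333)·(1.8333) + (-4.1667)·(-4.1667) + (2.8333)·(2.8333) + (2.8333)·(2.8333)) / 5 = 42.8333/5 = 8.5667

S is symmetric (S[j,i] = S[i,j]). Assembling:

S = [[6.9667, -1.3667],
 [-1.3667, 8.5667]]


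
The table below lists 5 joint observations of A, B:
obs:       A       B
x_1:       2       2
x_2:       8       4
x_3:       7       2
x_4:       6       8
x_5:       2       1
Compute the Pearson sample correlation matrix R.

Step 1 — column means:
  mean(A) = (2 + 8 + 7 + 6 + 2) / 5 = 25/5 = 5
  mean(B) = (2 + 4 + 2 + 8 + 1) / 5 = 17/5 = 3.4

Step 2 — sample variances and covariances s[i,j] = (1/(n-1)) · Σ_k (x_{k,i} - mean_i) · (x_{k,j} - mean_j), with n-1 = 4:
  s[A,A] = ((-3)·(-3) + (3)·(3) + (2)·(2) + (1)·(1) + (-3)·(-3)) / 4 = 32/4 = 8
  s[A,B] = ((-3)·(-1.4) + (3)·(0.6) + (2)·(-1.4) + (1)·(4.6) + (-3)·(-2.4)) / 4 = 15/4 = 3.75
  s[B,B] = ((-1.4)·(-1.4) + (0.6)·(0.6) + (-1.4)·(-1.4) + (4.6)·(4.6) + (-2.4)·(-2.4)) / 4 = 31.2/4 = 7.8
  Sample standard deviations s_i = √(s[i,i]):
  s(A) = √(8) = 2.8284
  s(B) = √(7.8) = 2.7928

Step 3 — r_{ij} = s_{ij} / (s_i · s_j):
  r[A,A] = 1 (diagonal).
  r[A,B] = 3.75 / (2.8284 · 2.7928) = 3.75 / 7.8994 = 0.4747
  r[B,B] = 1 (diagonal).

R is symmetric with unit diagonal. Assembling:

R = [[1, 0.4747],
 [0.4747, 1]]


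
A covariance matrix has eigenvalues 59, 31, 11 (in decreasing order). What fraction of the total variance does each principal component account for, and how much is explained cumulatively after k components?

Step 1 — total variance = trace(Sigma) = Σ λ_i = 59 + 31 + 11 = 101.

Step 2 — fraction explained by component i = λ_i / Σ λ:
  PC1: 59/101 = 0.5842
  PC2: 31/101 = 0.3069
  PC3: 11/101 = 0.1089

Step 3 — cumulative fraction after k components = (λ_1 + ... + λ_k) / Σ λ:
  k = 1: 59/101 = 0.5842
  k = 2: (59 + 31)/101 = 90/101 = 0.8911
  k = 3: (59 + 31 + 11)/101 = 101/101 = 1

Summary (fraction, with percent):

explained: PC1 0.5842 (58.42%), PC2 0.3069 (30.69%), PC3 0.1089 (10.89%);  cumulative: 0.5842, 0.8911, 1


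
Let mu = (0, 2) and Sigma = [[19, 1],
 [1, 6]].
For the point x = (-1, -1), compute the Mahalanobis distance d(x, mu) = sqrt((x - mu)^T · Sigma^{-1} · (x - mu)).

Step 1 — centre the observation: (x - mu) = (-1, -3).

Step 2 — invert Sigma. det(Sigma) = 19·6 - (1)² = 113.
  Sigma^{-1} = (1/det) · [[d, -b], [-b, a]] = [[0.0531, -0.0088],
 [-0.0088, 0.1681]].

Step 3 — form the quadratic (x - mu)^T · Sigma^{-1} · (x - mu):
  Sigma^{-1} · (x - mu) = (-0.0265, -0.4956).
  (x - mu)^T · [Sigma^{-1} · (x - mu)] = (-1)·(-0.0265) + (-3)·(-0.4956) = 1.5133.

Step 4 — take square root: d = √(1.5133) ≈ 1.2302.

d(x, mu) = √(1.5133) ≈ 1.2302


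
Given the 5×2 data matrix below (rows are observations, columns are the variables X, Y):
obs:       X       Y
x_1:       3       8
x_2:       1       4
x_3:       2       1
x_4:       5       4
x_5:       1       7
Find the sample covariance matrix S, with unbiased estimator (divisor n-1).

Step 1 — column means:
  mean(X) = (3 + 1 + 2 + 5 + 1) / 5 = 12/5 = 2.4
  mean(Y) = (8 + 4 + 1 + 4 + 7) / 5 = 24/5 = 4.8

Step 2 — sample covariance S[i,j] = (1/(n-1)) · Σ_k (x_{k,i} - mean_i) · (x_{k,j} - mean_j), with n-1 = 4.
  S[X,X] = ((0.6)·(0.6) + (-1.4)·(-1.4) + (-0.4)·(-0.4) + (2.6)·(2.6) + (-1.4)·(-1.4)) / 4 = 11.2/4 = 2.8
  S[X,Y] = ((0.6)·(3.2) + (-1.4)·(-0.8) + (-0.4)·(-3.8) + (2.6)·(-0.8) + (-1.4)·(2.2)) / 4 = -0.6/4 = -0.15
  S[Y,Y] = ((3.2)·(3.2) + (-0.8)·(-0.8) + (-3.8)·(-3.8) + (-0.8)·(-0.8) + (2.2)·(2.2)) / 4 = 30.8/4 = 7.7

S is symmetric (S[j,i] = S[i,j]). Assembling:

S = [[2.8, -0.15],
 [-0.15, 7.7]]


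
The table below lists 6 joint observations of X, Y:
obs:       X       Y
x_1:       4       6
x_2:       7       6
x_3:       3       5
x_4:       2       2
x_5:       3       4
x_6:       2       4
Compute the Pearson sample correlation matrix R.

Step 1 — column means:
  mean(X) = (4 + 7 + 3 + 2 + 3 + 2) / 6 = 21/6 = 3.5
  mean(Y) = (6 + 6 + 5 + 2 + 4 + 4) / 6 = 27/6 = 4.5

Step 2 — sample variances and covariances s[i,j] = (1/(n-1)) · Σ_k (x_{k,i} - mean_i) · (x_{k,j} - mean_j), with n-1 = 5:
  s[X,X] = ((0.5)·(0.5) + (3.5)·(3.5) + (-0.5)·(-0.5) + (-1.5)·(-1.5) + (-0.5)·(-0.5) + (-1.5)·(-1.5)) / 5 = 17.5/5 = 3.5
  s[X,Y] = ((0.5)·(1.5) + (3.5)·(1.5) + (-0.5)·(0.5) + (-1.5)·(-2.5) + (-0.5)·(-0.5) + (-1.5)·(-0.5)) / 5 = 10.5/5 = 2.1
  s[Y,Y] = ((1.5)·(1.5) + (1.5)·(1.5) + (0.5)·(0.5) + (-2.5)·(-2.5) + (-0.5)·(-0.5) + (-0.5)·(-0.5)) / 5 = 11.5/5 = 2.3
  Sample standard deviations s_i = √(s[i,i]):
  s(X) = √(3.5) = 1.8708
  s(Y) = √(2.3) = 1.5166

Step 3 — r_{ij} = s_{ij} / (s_i · s_j):
  r[X,X] = 1 (diagonal).
  r[X,Y] = 2.1 / (1.8708 · 1.5166) = 2.1 / 2.8373 = 0.7402
  r[Y,Y] = 1 (diagonal).

R is symmetric with unit diagonal. Assembling:

R = [[1, 0.7402],
 [0.7402, 1]]


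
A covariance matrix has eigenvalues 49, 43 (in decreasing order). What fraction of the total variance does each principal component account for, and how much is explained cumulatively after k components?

Step 1 — total variance = trace(Sigma) = Σ λ_i = 49 + 43 = 92.

Step 2 — fraction explained by component i = λ_i / Σ λ:
  PC1: 49/92 = 0.5326
  PC2: 43/92 = 0.4674

Step 3 — cumulative fraction after k components = (λ_1 + ... + λ_k) / Σ λ:
  k = 1: 49/92 = 0.5326
  k = 2: (49 + 43)/92 = 92/92 = 1

Summary (fraction, with percent):

explained: PC1 0.5326 (53.26%), PC2 0.4674 (46.74%);  cumulative: 0.5326, 1


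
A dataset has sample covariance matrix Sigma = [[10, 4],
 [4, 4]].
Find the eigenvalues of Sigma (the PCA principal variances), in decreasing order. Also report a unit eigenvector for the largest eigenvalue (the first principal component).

Step 1 — characteristic polynomial of 2×2 Sigma:
  det(Sigma - λI) = λ² - trace · λ + det = 0.
  trace = 10 + 4 = 14, det = 10·4 - (4)² = 24.
Step 2 — discriminant:
  Δ = trace² - 4·det = 196 - 96 = 100.
Step 3 — eigenvalues:
  λ = (trace ± √Δ)/2 = (14 ± 10)/2,
  λ_1 = 12,  λ_2 = 2.

Step 4 — unit eigenvector for λ_1: solve (Sigma - λ_1 I)v = 0. First row:
  (10 - 12)·v_x + (4)·v_y = 0, i.e. (-2)·v_x + (4)·v_y = 0,
  so v ∝ (b, λ_1 - a) = (4, 2) = u.
  ||u|| = √((4)² + (2)²) = √(20) ≈ 4.4721,
  v_1 = u/||u|| ≈ (0.8944, 0.4472) (||v_1|| = 1).

λ_1 = 12,  λ_2 = 2;  v_1 ≈ (0.8944, 0.4472)


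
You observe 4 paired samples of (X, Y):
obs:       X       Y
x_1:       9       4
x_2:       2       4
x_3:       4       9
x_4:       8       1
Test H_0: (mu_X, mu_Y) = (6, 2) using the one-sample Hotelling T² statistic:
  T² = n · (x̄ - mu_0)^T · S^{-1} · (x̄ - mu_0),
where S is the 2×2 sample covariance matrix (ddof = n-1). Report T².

Step 1 — sample mean vector:
  mean(X) = (9 + 2 + 4 + 8) / 4 = 23/4 = 5.75
  mean(Y) = (4 + 4 + 9 + 1) / 4 = 18/4 = 4.5
  x̄ = (5.75, 4.5),  deviation x̄ - mu_0 = (5.75, 4.5) - (6, 2) = (-0.25, 2.5).

Step 2 — sample covariance matrix, S[i,j] = (1/(n-1)) · Σ_k (x_{k,i} - mean_i) · (x_{k,j} - mean_j), divisor n-1 = 3:
  S[X,X] = ((3.25)·(3.25) + (-3.75)·(-3.75) + (-1.75)·(-1.75) + (2.25)·(2.25)) / 3 = 32.75/3 = 10.9167
  S[X,Y] = ((3.25)·(-0.5) + (-3.75)·(-0.5) + (-1.75)·(4.5) + (2.25)·(-3.5)) / 3 = -15.5/3 = -5.1667
  S[Y,Y] = ((-0.5)·(-0.5) + (-0.5)·(-0.5) + (4.5)·(4.5) + (-3.5)·(-3.5)) / 3 = 33/3 = 11
  S = [[10.9167, -5.1667],
 [-5.1667, 11]].

Step 3 — invert S. det(S) = 10.9167·11 - (-5.1667)² = 93.3889.
  S^{-1} = (1/det) · [[d, -b], [-b, a]] = [[0.1178, 0.0553],
 [0.0553, 0.1169]].

Step 4 — quadratic form (x̄ - mu_0)^T · S^{-1} · (x̄ - mu_0):
  S^{-1} · (x̄ - mu_0) = (0.1089, 0.2784),
  (x̄ - mu_0)^T · [...] = (-0.25)·(0.1089) + (2.5)·(0.2784) = 0.6688.

Step 5 — scale by n: T² = 4 · 0.6688 = 2.6752.

T² ≈ 2.6752


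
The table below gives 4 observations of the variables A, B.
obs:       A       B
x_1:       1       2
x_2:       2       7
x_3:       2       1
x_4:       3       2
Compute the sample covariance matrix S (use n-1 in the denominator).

Step 1 — column means:
  mean(A) = (1 + 2 + 2 + 3) / 4 = 8/4 = 2
  mean(B) = (2 + 7 + 1 + 2) / 4 = 12/4 = 3

Step 2 — sample covariance S[i,j] = (1/(n-1)) · Σ_k (x_{k,i} - mean_i) · (x_{k,j} - mean_j), with n-1 = 3.
  S[A,A] = ((-1)·(-1) + (0)·(0) + (0)·(0) + (1)·(1)) / 3 = 2/3 = 0.6667
  S[A,B] = ((-1)·(-1) + (0)·(4) + (0)·(-2) + (1)·(-1)) / 3 = 0/3 = 0
  S[B,B] = ((-1)·(-1) + (4)·(4) + (-2)·(-2) + (-1)·(-1)) / 3 = 22/3 = 7.3333

S is symmetric (S[j,i] = S[i,j]). Assembling:

S = [[0.6667, 0],
 [0, 7.3333]]


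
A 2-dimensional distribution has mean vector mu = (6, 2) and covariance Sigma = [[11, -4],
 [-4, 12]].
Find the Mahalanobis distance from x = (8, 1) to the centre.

Step 1 — centre the observation: (x - mu) = (2, -1).

Step 2 — invert Sigma. det(Sigma) = 11·12 - (-4)² = 116.
  Sigma^{-1} = (1/det) · [[d, -b], [-b, a]] = [[0.1034, 0.0345],
 [0.0345, 0.0948]].

Step 3 — form the quadratic (x - mu)^T · Sigma^{-1} · (x - mu):
  Sigma^{-1} · (x - mu) = (0.1724, -0.0259).
  (x - mu)^T · [Sigma^{-1} · (x - mu)] = (2)·(0.1724) + (-1)·(-0.0259) = 0.3707.

Step 4 — take square root: d = √(0.3707) ≈ 0.6088.

d(x, mu) = √(0.3707) ≈ 0.6088


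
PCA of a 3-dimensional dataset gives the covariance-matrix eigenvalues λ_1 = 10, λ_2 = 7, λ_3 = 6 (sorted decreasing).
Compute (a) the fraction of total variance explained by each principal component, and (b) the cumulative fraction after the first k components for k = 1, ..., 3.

Step 1 — total variance = trace(Sigma) = Σ λ_i = 10 + 7 + 6 = 23.

Step 2 — fraction explained by component i = λ_i / Σ λ:
  PC1: 10/23 = 0.4348
  PC2: 7/23 = 0.3043
  PC3: 6/23 = 0.2609

Step 3 — cumulative fraction after k components = (λ_1 + ... + λ_k) / Σ λ:
  k = 1: 10/23 = 0.4348
  k = 2: (10 + 7)/23 = 17/23 = 0.7391
  k = 3: (10 + 7 + 6)/23 = 23/23 = 1

Summary (fraction, with percent):

explained: PC1 0.4348 (43.48%), PC2 0.3043 (30.43%), PC3 0.2609 (26.09%);  cumulative: 0.4348, 0.7391, 1


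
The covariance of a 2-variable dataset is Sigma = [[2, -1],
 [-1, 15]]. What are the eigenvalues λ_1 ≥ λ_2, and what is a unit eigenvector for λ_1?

Step 1 — characteristic polynomial of 2×2 Sigma:
  det(Sigma - λI) = λ² - trace · λ + det = 0.
  trace = 2 + 15 = 17, det = 2·15 - (-1)² = 29.
Step 2 — discriminant:
  Δ = trace² - 4·det = 289 - 116 = 173.
Step 3 — eigenvalues:
  λ = (trace ± √Δ)/2 = (17 ± 13.1529)/2,
  λ_1 = 15.0765,  λ_2 = 1.9235.

Step 4 — unit eigenvector for λ_1: solve (Sigma - λ_1 I)v = 0. First row:
  (2 - 15.0765)·v_x + (-1)·v_y = 0, i.e. (-13.0765)·v_x + (-1)·v_y = 0,
  so v ∝ (b, λ_1 - a) = (-1, 13.0765); multiply by -1 so the first entry is positive: u = (1, -13.0765).
  ||u|| = √((1)² + (-13.0765)²) = √(171.9942) ≈ 13.1147,
  v_1 = u/||u|| ≈ (0.0763, -0.9971) (||v_1|| = 1).

λ_1 = 15.0765,  λ_2 = 1.9235;  v_1 ≈ (0.0763, -0.9971)


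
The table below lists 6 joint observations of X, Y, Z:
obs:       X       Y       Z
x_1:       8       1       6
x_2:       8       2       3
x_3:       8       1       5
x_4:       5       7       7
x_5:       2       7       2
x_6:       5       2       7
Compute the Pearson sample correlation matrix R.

Step 1 — column means:
  mean(X) = (8 + 8 + 8 + 5 + 2 + 5) / 6 = 36/6 = 6
  mean(Y) = (1 + 2 + 1 + 7 + 7 + 2) / 6 = 20/6 = 3.3333
  mean(Z) = (6 + 3 + 5 + 7 + 2 + 7) / 6 = 30/6 = 5

Step 2 — sample variances and covariances s[i,j] = (1/(n-1)) · Σ_k (x_{k,i} - mean_i) · (x_{k,j} - mean_j), with n-1 = 5:
  s[X,X] = ((2)·(2) + (2)·(2) + (2)·(2) + (-1)·(-1) + (-4)·(-4) + (-1)·(-1)) / 5 = 30/5 = 6
  s[X,Y] = ((2)·(-2.3333) + (2)·(-1.3333) + (2)·(-2.3333) + (-1)·(3.6667) + (-4)·(3.6667) + (-1)·(-1.3333)) / 5 = -29/5 = -5.8
  s[X,Z] = ((2)·(1) + (2)·(-2) + (2)·(0) + (-1)·(2) + (-4)·(-3) + (-1)·(2)) / 5 = 6/5 = 1.2
  s[Y,Y] = ((-2.3333)·(-2.3333) + (-1.3333)·(-1.3333) + (-2.3333)·(-2.3333) + (3.6667)·(3.6667) + (3.6667)·(3.6667) + (-1.3333)·(-1.3333)) / 5 = 41.3333/5 = 8.2667
  s[Y,Z] = ((-2.3333)·(1) + (-1.3333)·(-2) + (-2.3333)·(0) + (3.6667)·(2) + (3.6667)·(-3) + (-1.3333)·(2)) / 5 = -6/5 = -1.2
  s[Z,Z] = ((1)·(1) + (-2)·(-2) + (0)·(0) + (2)·(2) + (-3)·(-3) + (2)·(2)) / 5 = 22/5 = 4.4
  Sample standard deviations s_i = √(s[i,i]):
  s(X) = √(6) = 2.4495
  s(Y) = √(8.2667) = 2.8752
  s(Z) = √(4.4) = 2.0976

Step 3 — r_{ij} = s_{ij} / (s_i · s_j):
  r[X,X] = 1 (diagonal).
  r[X,Y] = -5.8 / (2.4495 · 2.8752) = -5.8 / 7.0427 = -0.8235
  r[X,Z] = 1.2 / (2.4495 · 2.0976) = 1.2 / 5.1381 = 0.2335
  r[Y,Y] = 1 (diagonal).
  r[Y,Z] = -1.2 / (2.8752 · 2.0976) = -1.2 / 6.031 = -0.199
  r[Z,Z] = 1 (diagonal).

R is symmetric with unit diagonal. Assembling:

R = [[1, -0.8235, 0.2335],
 [-0.8235, 1, -0.199],
 [0.2335, -0.199, 1]]


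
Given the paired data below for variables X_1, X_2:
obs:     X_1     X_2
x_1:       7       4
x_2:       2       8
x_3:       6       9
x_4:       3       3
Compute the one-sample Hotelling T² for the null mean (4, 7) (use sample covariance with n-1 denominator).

Step 1 — sample mean vector:
  mean(X_1) = (7 + 2 + 6 + 3) / 4 = 18/4 = 4.5
  mean(X_2) = (4 + 8 + 9 + 3) / 4 = 24/4 = 6
  x̄ = (4.5, 6),  deviation x̄ - mu_0 = (4.5, 6) - (4, 7) = (0.5, -1).

Step 2 — sample covariance matrix, S[i,j] = (1/(n-1)) · Σ_k (x_{k,i} - mean_i) · (x_{k,j} - mean_j), divisor n-1 = 3:
  S[X_1,X_1] = ((2.5)·(2.5) + (-2.5)·(-2.5) + (1.5)·(1.5) + (-1.5)·(-1.5)) / 3 = 17/3 = 5.6667
  S[X_1,X_2] = ((2.5)·(-2) + (-2.5)·(2) + (1.5)·(3) + (-1.5)·(-3)) / 3 = -1/3 = -0.3333
  S[X_2,X_2] = ((-2)·(-2) + (2)·(2) + (3)·(3) + (-3)·(-3)) / 3 = 26/3 = 8.6667
  S = [[5.6667, -0.3333],
 [-0.3333, 8.6667]].

Step 3 — invert S. det(S) = 5.6667·8.6667 - (-0.3333)² = 49.
  S^{-1} = (1/det) · [[d, -b], [-b, a]] = [[0.1769, 0.0068],
 [0.0068, 0.1156]].

Step 4 — quadratic form (x̄ - mu_0)^T · S^{-1} · (x̄ - mu_0):
  S^{-1} · (x̄ - mu_0) = (0.0816, -0.1122),
  (x̄ - mu_0)^T · [...] = (0.5)·(0.0816) + (-1)·(-0.1122) = 0.1531.

Step 5 — scale by n: T² = 4 · 0.1531 = 0.6122.

T² ≈ 0.6122


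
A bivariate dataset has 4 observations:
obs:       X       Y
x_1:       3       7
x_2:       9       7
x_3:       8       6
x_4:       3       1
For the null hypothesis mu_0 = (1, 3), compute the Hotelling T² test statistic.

Step 1 — sample mean vector:
  mean(X) = (3 + 9 + 8 + 3) / 4 = 23/4 = 5.75
  mean(Y) = (7 + 7 + 6 + 1) / 4 = 21/4 = 5.25
  x̄ = (5.75, 5.25),  deviation x̄ - mu_0 = (5.75, 5.25) - (1, 3) = (4.75, 2.25).

Step 2 — sample covariance matrix, S[i,j] = (1/(n-1)) · Σ_k (x_{k,i} - mean_i) · (x_{k,j} - mean_j), divisor n-1 = 3:
  S[X,X] = ((-2.75)·(-2.75) + (3.25)·(3.25) + (2.25)·(2.25) + (-2.75)·(-2.75)) / 3 = 30.75/3 = 10.25
  S[X,Y] = ((-2.75)·(1.75) + (3.25)·(1.75) + (2.25)·(0.75) + (-2.75)·(-4.25)) / 3 = 14.25/3 = 4.75
  S[Y,Y] = ((1.75)·(1.75) + (1.75)·(1.75) + (0.75)·(0.75) + (-4.25)·(-4.25)) / 3 = 24.75/3 = 8.25
  S = [[10.25, 4.75],
 [4.75, 8.25]].

Step 3 — invert S. det(S) = 10.25·8.25 - (4.75)² = 62.
  S^{-1} = (1/det) · [[d, -b], [-b, a]] = [[0.1331, -0.0766],
 [-0.0766, 0.1653]].

Step 4 — quadratic form (x̄ - mu_0)^T · S^{-1} · (x̄ - mu_0):
  S^{-1} · (x̄ - mu_0) = (0.4597, 0.0081),
  (x̄ - mu_0)^T · [...] = (4.75)·(0.4597) + (2.25)·(0.0081) = 2.2016.

Step 5 — scale by n: T² = 4 · 2.2016 = 8.8065.

T² ≈ 8.8065


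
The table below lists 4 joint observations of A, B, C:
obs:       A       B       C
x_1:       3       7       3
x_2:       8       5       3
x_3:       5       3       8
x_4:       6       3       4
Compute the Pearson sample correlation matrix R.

Step 1 — column means:
  mean(A) = (3 + 8 + 5 + 6) / 4 = 22/4 = 5.5
  mean(B) = (7 + 5 + 3 + 3) / 4 = 18/4 = 4.5
  mean(C) = (3 + 3 + 8 + 4) / 4 = 18/4 = 4.5

Step 2 — sample variances and covariances s[i,j] = (1/(n-1)) · Σ_k (x_{k,i} - mean_i) · (x_{k,j} - mean_j), with n-1 = 3:
  s[A,A] = ((-2.5)·(-2.5) + (2.5)·(2.5) + (-0.5)·(-0.5) + (0.5)·(0.5)) / 3 = 13/3 = 4.3333
  s[A,B] = ((-2.5)·(2.5) + (2.5)·(0.5) + (-0.5)·(-1.5) + (0.5)·(-1.5)) / 3 = -5/3 = -1.6667
  s[A,C] = ((-2.5)·(-1.5) + (2.5)·(-1.5) + (-0.5)·(3.5) + (0.5)·(-0.5)) / 3 = -2/3 = -0.6667
  s[B,B] = ((2.5)·(2.5) + (0.5)·(0.5) + (-1.5)·(-1.5) + (-1.5)·(-1.5)) / 3 = 11/3 = 3.6667
  s[B,C] = ((2.5)·(-1.5) + (0.5)·(-1.5) + (-1.5)·(3.5) + (-1.5)·(-0.5)) / 3 = -9/3 = -3
  s[C,C] = ((-1.5)·(-1.5) + (-1.5)·(-1.5) + (3.5)·(3.5) + (-0.5)·(-0.5)) / 3 = 17/3 = 5.6667
  Sample standard deviations s_i = √(s[i,i]):
  s(A) = √(4.3333) = 2.0817
  s(B) = √(3.6667) = 1.9149
  s(C) = √(5.6667) = 2.3805

Step 3 — r_{ij} = s_{ij} / (s_i · s_j):
  r[A,A] = 1 (diagonal).
  r[A,B] = -1.6667 / (2.0817 · 1.9149) = -1.6667 / 3.9861 = -0.4181
  r[A,C] = -0.6667 / (2.0817 · 2.3805) = -0.6667 / 4.9554 = -0.1345
  r[B,B] = 1 (diagonal).
  r[B,C] = -3 / (1.9149 · 2.3805) = -3 / 4.5583 = -0.6581
  r[C,C] = 1 (diagonal).

R is symmetric with unit diagonal. Assembling:

R = [[1, -0.4181, -0.1345],
 [-0.4181, 1, -0.6581],
 [-0.1345, -0.6581, 1]]


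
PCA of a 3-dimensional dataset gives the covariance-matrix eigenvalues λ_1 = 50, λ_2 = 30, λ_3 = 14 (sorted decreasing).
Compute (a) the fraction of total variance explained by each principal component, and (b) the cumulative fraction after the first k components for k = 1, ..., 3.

Step 1 — total variance = trace(Sigma) = Σ λ_i = 50 + 30 + 14 = 94.

Step 2 — fraction explained by component i = λ_i / Σ λ:
  PC1: 50/94 = 0.5319
  PC2: 30/94 = 0.3191
  PC3: 14/94 = 0.1489

Step 3 — cumulative fraction after k components = (λ_1 + ... + λ_k) / Σ λ:
  k = 1: 50/94 = 0.5319
  k = 2: (50 + 30)/94 = 80/94 = 0.8511
  k = 3: (50 + 30 + 14)/94 = 94/94 = 1

Summary (fraction, with percent):

explained: PC1 0.5319 (53.19%), PC2 0.3191 (31.91%), PC3 0.1489 (14.89%);  cumulative: 0.5319, 0.8511, 1


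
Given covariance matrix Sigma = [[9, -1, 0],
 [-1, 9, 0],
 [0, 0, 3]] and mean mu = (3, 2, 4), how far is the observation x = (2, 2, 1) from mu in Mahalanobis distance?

Step 1 — centre the observation: (x - mu) = (-1, 0, -3).

Step 2 — invert Sigma (cofactor / det for 3×3, or solve directly):
  Sigma^{-1} = [[0.1125, 0.0125, 0],
 [0.0125, 0.1125, 0],
 [0, 0, 0.3333]].

Step 3 — form the quadratic (x - mu)^T · Sigma^{-1} · (x - mu):
  Sigma^{-1} · (x - mu) = (-0.1125, -0.0125, -1).
  (x - mu)^T · [Sigma^{-1} · (x - mu)] = (-1)·(-0.1125) + (0)·(-0.0125) + (-3)·(-1) = 3.1125.

Step 4 — take square root: d = √(3.1125) ≈ 1.7642.

d(x, mu) = √(3.1125) ≈ 1.7642


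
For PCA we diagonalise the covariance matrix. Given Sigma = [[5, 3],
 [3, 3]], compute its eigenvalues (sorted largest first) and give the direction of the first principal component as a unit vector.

Step 1 — characteristic polynomial of 2×2 Sigma:
  det(Sigma - λI) = λ² - trace · λ + det = 0.
  trace = 5 + 3 = 8, det = 5·3 - (3)² = 6.
Step 2 — discriminant:
  Δ = trace² - 4·det = 64 - 24 = 40.
Step 3 — eigenvalues:
  λ = (trace ± √Δ)/2 = (8 ± 6.3246)/2,
  λ_1 = 7.1623,  λ_2 = 0.8377.

Step 4 — unit eigenvector for λ_1: solve (Sigma - λ_1 I)v = 0. First row:
  (5 - 7.1623)·v_x + (3)·v_y = 0, i.e. (-2.1623)·v_x + (3)·v_y = 0,
  so v ∝ (b, λ_1 - a) = (3, 2.1623) = u.
  ||u|| = √((3)² + (2.1623)²) = √(13.6754) ≈ 3.698,
  v_1 = u/||u|| ≈ (0.8112, 0.5847) (||v_1|| = 1).

λ_1 = 7.1623,  λ_2 = 0.8377;  v_1 ≈ (0.8112, 0.5847)


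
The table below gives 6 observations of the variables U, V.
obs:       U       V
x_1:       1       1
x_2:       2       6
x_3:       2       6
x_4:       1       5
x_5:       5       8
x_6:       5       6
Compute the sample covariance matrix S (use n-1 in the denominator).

Step 1 — column means:
  mean(U) = (1 + 2 + 2 + 1 + 5 + 5) / 6 = 16/6 = 2.6667
  mean(V) = (1 + 6 + 6 + 5 + 8 + 6) / 6 = 32/6 = 5.3333

Step 2 — sample covariance S[i,j] = (1/(n-1)) · Σ_k (x_{k,i} - mean_i) · (x_{k,j} - mean_j), with n-1 = 5.
  S[U,U] = ((-1.6667)·(-1.6667) + (-0.6667)·(-0.6667) + (-0.6667)·(-0.6667) + (-1.6667)·(-1.6667) + (2.3333)·(2.3333) + (2.3333)·(2.3333)) / 5 = 17.3333/5 = 3.4667
  S[U,V] = ((-1.6667)·(-4.3333) + (-0.6667)·(0.6667) + (-0.6667)·(0.6667) + (-1.6667)·(-0.3333) + (2.3333)·(2.6667) + (2.3333)·(0.6667)) / 5 = 14.6667/5 = 2.9333
  S[V,V] = ((-4.3333)·(-4.3333) + (0.6667)·(0.6667) + (0.6667)·(0.6667) + (-0.3333)·(-0.3333) + (2.6667)·(2.6667) + (0.6667)·(0.6667)) / 5 = 27.3333/5 = 5.4667

S is symmetric (S[j,i] = S[i,j]). Assembling:

S = [[3.4667, 2.9333],
 [2.9333, 5.4667]]


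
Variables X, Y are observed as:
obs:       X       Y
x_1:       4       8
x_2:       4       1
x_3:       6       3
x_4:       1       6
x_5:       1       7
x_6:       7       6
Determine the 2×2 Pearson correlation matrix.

Step 1 — column means:
  mean(X) = (4 + 4 + 6 + 1 + 1 + 7) / 6 = 23/6 = 3.8333
  mean(Y) = (8 + 1 + 3 + 6 + 7 + 6) / 6 = 31/6 = 5.1667

Step 2 — sample variances and covariances s[i,j] = (1/(n-1)) · Σ_k (x_{k,i} - mean_i) · (x_{k,j} - mean_j), with n-1 = 5:
  s[X,X] = ((0.1667)·(0.1667) + (0.1667)·(0.1667) + (2.1667)·(2.1667) + (-2.8333)·(-2.8333) + (-2.8333)·(-2.8333) + (3.1667)·(3.1667)) / 5 = 30.8333/5 = 6.1667
  s[X,Y] = ((0.1667)·(2.8333) + (0.1667)·(-4.1667) + (2.1667)·(-2.1667) + (-2.8333)·(0.8333) + (-2.8333)·(1.8333) + (3.1667)·(0.8333)) / 5 = -9.8333/5 = -1.9667
  s[Y,Y] = ((2.8333)·(2.8333) + (-4.1667)·(-4.1667) + (-2.1667)·(-2.1667) + (0.8333)·(0.8333) + (1.8333)·(1.8333) + (0.8333)·(0.8333)) / 5 = 34.8333/5 = 6.9667
  Sample standard deviations s_i = √(s[i,i]):
  s(X) = √(6.1667) = 2.4833
  s(Y) = √(6.9667) = 2.6394

Step 3 — r_{ij} = s_{ij} / (s_i · s_j):
  r[X,X] = 1 (diagonal).
  r[X,Y] = -1.9667 / (2.4833 · 2.6394) = -1.9667 / 6.5545 = -0.3
  r[Y,Y] = 1 (diagonal).

R is symmetric with unit diagonal. Assembling:

R = [[1, -0.3],
 [-0.3, 1]]
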